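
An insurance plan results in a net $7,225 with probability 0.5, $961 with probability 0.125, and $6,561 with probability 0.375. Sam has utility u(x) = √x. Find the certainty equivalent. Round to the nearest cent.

$5,890.56

E[u] = 0.5·√7225 + 0.125·√961 + 0.375·√6561 = 0.5·85 + 0.125·31 + 0.375·81 = 76.75
CE = (76.75)² = 5890.5625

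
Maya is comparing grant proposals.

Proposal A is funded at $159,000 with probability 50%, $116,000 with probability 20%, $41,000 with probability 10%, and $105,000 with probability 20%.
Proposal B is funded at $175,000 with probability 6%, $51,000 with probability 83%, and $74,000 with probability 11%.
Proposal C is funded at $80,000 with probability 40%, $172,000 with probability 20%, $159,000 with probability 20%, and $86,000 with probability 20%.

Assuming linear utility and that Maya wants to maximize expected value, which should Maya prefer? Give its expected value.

Proposal A ($127,800)

Proposal A = 0.5 × 159000 + 0.2 × 116000 + 0.1 × 41000 + 0.2 × 105000 = 79500 + 23200 + 4100 + 21000 = 127800
Proposal B = 0.06 × 175000 + 0.83 × 51000 + 0.11 × 74000 = 10500 + 42330 + 8140 = 60970
Proposal C = 0.4 × 80000 + 0.2 × 172000 + 0.2 × 159000 + 0.2 × 86000 = 32000 + 34400 + 31800 + 17200 = 115400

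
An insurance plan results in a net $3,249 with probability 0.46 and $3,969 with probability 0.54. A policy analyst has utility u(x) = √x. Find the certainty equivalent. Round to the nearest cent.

E[u] = 0.46·√3249 + 0.54·√3969 = 0.46·57 + 0.54·63 = 60.24
CE = (60.24)² = 3628.8576

$3,628.86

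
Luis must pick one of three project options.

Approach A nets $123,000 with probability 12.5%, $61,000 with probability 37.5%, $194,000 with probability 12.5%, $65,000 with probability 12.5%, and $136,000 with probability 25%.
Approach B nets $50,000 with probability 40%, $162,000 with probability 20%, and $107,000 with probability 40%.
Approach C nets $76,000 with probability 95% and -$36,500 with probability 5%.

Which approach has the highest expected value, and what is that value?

Approach A ($104,625)

Approach A = 0.125 × 123000 + 0.375 × 61000 + 0.125 × 194000 + 0.125 × 65000 + 0.25 × 136000 = 15375 + 22875 + 24250 + 8125 + 34000 = 104625
Approach B = 0.4 × 50000 + 0.2 × 162000 + 0.4 × 107000 = 20000 + 32400 + 42800 = 95200
Approach C = 0.95 × 76000 + 0.05 × (-36500) = 72200 − 1825 = 70375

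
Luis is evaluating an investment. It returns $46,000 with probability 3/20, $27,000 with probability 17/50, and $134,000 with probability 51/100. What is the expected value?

$84,420

EV = 3/20 × 46000 + 17/50 × 27000 + 51/100 × 134000 = 6900 + 9180 + 68340 = 84420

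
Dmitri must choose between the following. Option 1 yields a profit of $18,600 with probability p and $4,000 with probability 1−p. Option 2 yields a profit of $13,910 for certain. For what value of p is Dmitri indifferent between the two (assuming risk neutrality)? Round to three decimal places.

p·18600 + (1−p)·4000 = 13910
14600p + 4000 = 13910
p = (13910 − 4000) / 14600

p = 0.679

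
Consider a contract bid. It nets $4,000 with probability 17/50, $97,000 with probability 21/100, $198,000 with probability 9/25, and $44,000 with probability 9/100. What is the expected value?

$96,970

EV = 17/50 × 4000 + 21/100 × 97000 + 9/25 × 198000 + 9/100 × 44000 = 1360 + 20370 + 71280 + 3960 = 96970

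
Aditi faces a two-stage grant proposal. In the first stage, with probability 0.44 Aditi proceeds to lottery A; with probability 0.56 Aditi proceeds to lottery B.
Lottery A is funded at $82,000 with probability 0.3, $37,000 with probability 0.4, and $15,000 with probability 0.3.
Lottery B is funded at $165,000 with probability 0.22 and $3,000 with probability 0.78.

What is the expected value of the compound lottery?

$40,954.40

EV(A) = 0.3 × 82000 + 0.4 × 37000 + 0.3 × 15000 = 24600 + 14800 + 4500 = 43900
EV(B) = 0.22 × 165000 + 0.78 × 3000 = 36300 + 2340 = 38640
Overall = 0.44 × 43900 + 0.56 × 38640 = 19316 + 21638.4 = 40954.4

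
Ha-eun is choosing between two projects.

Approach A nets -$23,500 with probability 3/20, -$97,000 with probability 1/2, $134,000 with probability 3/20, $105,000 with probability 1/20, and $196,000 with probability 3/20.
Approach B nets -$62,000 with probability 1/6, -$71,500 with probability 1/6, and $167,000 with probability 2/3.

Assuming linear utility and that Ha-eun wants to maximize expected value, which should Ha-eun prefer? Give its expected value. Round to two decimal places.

Approach A = 3/20 × (-23500) + 1/2 × (-97000) + 3/20 × 134000 + 1/20 × 105000 + 3/20 × 196000 = -3525 − 48500 + 20100 + 5250 + 29400 = 2725
Approach B = 1/6 × (-62000) + 1/6 × (-71500) + 2/3 × 167000 = -10333.3333 − 11916.6667 + 111333.3333 = 89083.3333

Approach B ($89,083.33)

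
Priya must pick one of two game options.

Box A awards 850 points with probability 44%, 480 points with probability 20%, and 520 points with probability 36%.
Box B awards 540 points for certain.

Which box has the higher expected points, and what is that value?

Box A (657.2 points)

Box A = 0.44 × 850 + 0.2 × 480 + 0.36 × 520 = 374 + 96 + 187.2 = 657.2
Box B: 540 (certain)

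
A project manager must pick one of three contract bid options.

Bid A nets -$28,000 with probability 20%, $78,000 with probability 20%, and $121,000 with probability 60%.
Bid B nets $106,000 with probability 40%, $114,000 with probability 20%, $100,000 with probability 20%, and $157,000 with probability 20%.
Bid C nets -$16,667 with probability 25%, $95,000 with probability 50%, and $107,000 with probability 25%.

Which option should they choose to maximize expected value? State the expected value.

Bid B ($116,600)

Bid A = 0.2 × (-28000) + 0.2 × 78000 + 0.6 × 121000 = -5600 + 15600 + 72600 = 82600
Bid B = 0.4 × 106000 + 0.2 × 114000 + 0.2 × 100000 + 0.2 × 157000 = 42400 + 22800 + 20000 + 31400 = 116600
Bid C = 0.25 × (-16667) + 0.5 × 95000 + 0.25 × 107000 = -4166.75 + 47500 + 26750 = 70083.25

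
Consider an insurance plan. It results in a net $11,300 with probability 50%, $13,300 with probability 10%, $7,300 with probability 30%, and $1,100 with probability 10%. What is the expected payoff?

$9,280

EV = 0.5 × 11300 + 0.1 × 13300 + 0.3 × 7300 + 0.1 × 1100 = 5650 + 1330 + 2190 + 110 = 9280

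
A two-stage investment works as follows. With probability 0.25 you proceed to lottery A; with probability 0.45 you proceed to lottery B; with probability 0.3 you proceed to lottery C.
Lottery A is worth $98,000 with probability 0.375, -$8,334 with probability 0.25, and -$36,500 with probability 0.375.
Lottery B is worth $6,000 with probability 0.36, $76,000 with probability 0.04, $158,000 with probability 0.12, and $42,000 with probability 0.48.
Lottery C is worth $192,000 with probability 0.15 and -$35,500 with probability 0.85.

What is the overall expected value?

EV(A) = 0.375 × 98000 + 0.25 × (-8334) + 0.375 × (-36500) = 36750 − 2083.5 − 13687.5 = 20979
EV(B) = 0.36 × 6000 + 0.04 × 76000 + 0.12 × 158000 + 0.48 × 42000 = 2160 + 3040 + 18960 + 20160 = 44320
EV(C) = 0.15 × 192000 + 0.85 × (-35500) = 28800 − 30175 = -1375
Overall = 0.25 × 20979 + 0.45 × 44320 + 0.3 × (-1375) = 5244.75 + 19944 − 412.5 = 24776.25

$24,776.25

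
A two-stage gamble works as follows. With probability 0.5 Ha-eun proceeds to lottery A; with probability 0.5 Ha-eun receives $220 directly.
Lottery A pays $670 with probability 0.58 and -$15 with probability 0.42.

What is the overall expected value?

$301.15

EV(A) = 0.58 × 670 + 0.42 × (-15) = 388.6 − 6.3 = 382.3
Branch B: 220 (certain)
Overall = 0.5 × 382.3 + 0.5 × 220 = 191.15 + 110 = 301.15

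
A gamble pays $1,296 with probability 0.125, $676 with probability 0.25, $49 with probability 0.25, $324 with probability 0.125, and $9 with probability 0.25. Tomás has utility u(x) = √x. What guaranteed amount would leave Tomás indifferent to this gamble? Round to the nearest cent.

$248.06

E[u] = 0.125·√1296 + 0.25·√676 + 0.25·√49 + 0.125·√324 + 0.25·√9 = 0.125·36 + 0.25·26 + 0.25·7 + 0.125·18 + 0.25·3 = 15.75
CE = (15.75)² = 248.0625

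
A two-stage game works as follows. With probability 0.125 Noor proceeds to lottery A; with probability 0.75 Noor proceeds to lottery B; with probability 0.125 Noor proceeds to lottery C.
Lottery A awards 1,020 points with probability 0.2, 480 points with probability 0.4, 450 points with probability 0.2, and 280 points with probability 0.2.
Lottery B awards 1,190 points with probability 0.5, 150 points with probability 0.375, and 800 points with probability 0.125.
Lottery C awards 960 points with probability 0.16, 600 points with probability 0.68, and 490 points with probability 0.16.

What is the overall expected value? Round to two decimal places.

EV(A) = 0.2 × 1020 + 0.4 × 480 + 0.2 × 450 + 0.2 × 280 = 204 + 192 + 90 + 56 = 542
EV(B) = 0.5 × 1190 + 0.375 × 150 + 0.125 × 800 = 595 + 56.25 + 100 = 751.25
EV(C) = 0.16 × 960 + 0.68 × 600 + 0.16 × 490 = 153.6 + 408 + 78.4 = 640
Overall = 0.125 × 542 + 0.75 × 751.25 + 0.125 × 640 = 67.75 + 563.4375 + 80 = 711.1875

711.19 points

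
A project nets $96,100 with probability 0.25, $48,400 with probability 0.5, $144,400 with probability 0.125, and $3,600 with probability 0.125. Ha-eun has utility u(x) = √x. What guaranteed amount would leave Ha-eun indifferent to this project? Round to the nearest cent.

$58,806.25

E[u] = 0.25·√96100 + 0.5·√48400 + 0.125·√144400 + 0.125·√3600 = 0.25·310 + 0.5·220 + 0.125·380 + 0.125·60 = 242.5
CE = (242.5)² = 58806.25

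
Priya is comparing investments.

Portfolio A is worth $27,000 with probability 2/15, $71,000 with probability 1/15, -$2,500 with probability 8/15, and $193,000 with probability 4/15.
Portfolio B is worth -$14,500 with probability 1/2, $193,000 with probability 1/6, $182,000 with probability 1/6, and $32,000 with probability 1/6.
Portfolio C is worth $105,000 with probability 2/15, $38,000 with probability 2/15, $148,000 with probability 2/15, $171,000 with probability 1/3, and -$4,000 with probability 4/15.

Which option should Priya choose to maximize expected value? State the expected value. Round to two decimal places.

Portfolio C ($94,733.33)

Portfolio A = 2/15 × 27000 + 1/15 × 71000 + 8/15 × (-2500) + 4/15 × 193000 = 3600 + 4733.3333 − 1333.3333 + 51466.6667 = 58466.6667
Portfolio B = 1/2 × (-14500) + 1/6 × 193000 + 1/6 × 182000 + 1/6 × 32000 = -7250 + 32166.6667 + 30333.3333 + 5333.3333 = 60583.3333
Portfolio C = 2/15 × 105000 + 2/15 × 38000 + 2/15 × 148000 + 1/3 × 171000 + 4/15 × (-4000) = 14000 + 5066.6667 + 19733.3333 + 57000 − 1066.6667 = 94733.3333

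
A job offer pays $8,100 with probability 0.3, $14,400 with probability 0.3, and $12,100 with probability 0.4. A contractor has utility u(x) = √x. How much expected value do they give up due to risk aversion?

$141

E[u] = 0.3·√8100 + 0.3·√14400 + 0.4·√12100 = 0.3·90 + 0.3·120 + 0.4·110 = 107
CE = (107)² = 11449
Risk premium = EV − CE = 11590 − 11449 = 141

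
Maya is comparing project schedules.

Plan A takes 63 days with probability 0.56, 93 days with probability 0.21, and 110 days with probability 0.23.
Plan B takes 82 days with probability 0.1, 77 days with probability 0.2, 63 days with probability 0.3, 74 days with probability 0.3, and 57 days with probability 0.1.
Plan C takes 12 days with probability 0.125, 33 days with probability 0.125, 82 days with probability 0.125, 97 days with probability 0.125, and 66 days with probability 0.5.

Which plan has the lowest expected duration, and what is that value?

Plan C (61 days)

Plan A = 0.56 × 63 + 0.21 × 93 + 0.23 × 110 = 35.28 + 19.53 + 25.3 = 80.11
Plan B = 0.1 × 82 + 0.2 × 77 + 0.3 × 63 + 0.3 × 74 + 0.1 × 57 = 8.2 + 15.4 + 18.9 + 22.2 + 5.7 = 70.4
Plan C = 0.125 × 12 + 0.125 × 33 + 0.125 × 82 + 0.125 × 97 + 0.5 × 66 = 1.5 + 4.125 + 10.25 + 12.125 + 33 = 61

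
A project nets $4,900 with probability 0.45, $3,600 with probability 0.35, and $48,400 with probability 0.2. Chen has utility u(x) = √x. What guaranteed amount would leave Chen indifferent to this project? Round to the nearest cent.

$9,312.25

E[u] = 0.45·√4900 + 0.35·√3600 + 0.2·√48400 = 0.45·70 + 0.35·60 + 0.2·220 = 96.5
CE = (96.5)² = 9312.25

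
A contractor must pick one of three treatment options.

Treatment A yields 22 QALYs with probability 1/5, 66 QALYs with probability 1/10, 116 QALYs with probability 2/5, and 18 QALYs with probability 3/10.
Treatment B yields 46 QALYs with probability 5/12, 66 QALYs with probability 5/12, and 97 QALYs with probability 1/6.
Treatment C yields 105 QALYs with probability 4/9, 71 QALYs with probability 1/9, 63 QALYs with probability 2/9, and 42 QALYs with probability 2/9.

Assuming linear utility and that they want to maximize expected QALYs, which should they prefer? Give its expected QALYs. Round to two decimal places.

Treatment A = 1/5 × 22 + 1/10 × 66 + 2/5 × 116 + 3/10 × 18 = 4.4 + 6.6 + 46.4 + 5.4 = 62.8
Treatment B = 5/12 × 46 + 5/12 × 66 + 1/6 × 97 = 19.1667 + 27.5 + 16.1667 = 62.8333
Treatment C = 4/9 × 105 + 1/9 × 71 + 2/9 × 63 + 2/9 × 42 = 46.6667 + 7.8889 + 14 + 9.3333 = 77.8889

Treatment C (77.89 QALYs)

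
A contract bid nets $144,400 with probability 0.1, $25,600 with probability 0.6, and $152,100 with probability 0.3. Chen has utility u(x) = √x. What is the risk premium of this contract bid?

E[u] = 0.1·√144400 + 0.6·√25600 + 0.3·√152100 = 0.1·380 + 0.6·160 + 0.3·390 = 251
CE = (251)² = 63001
Risk premium = EV − CE = 75430 − 63001 = 12429

$12,429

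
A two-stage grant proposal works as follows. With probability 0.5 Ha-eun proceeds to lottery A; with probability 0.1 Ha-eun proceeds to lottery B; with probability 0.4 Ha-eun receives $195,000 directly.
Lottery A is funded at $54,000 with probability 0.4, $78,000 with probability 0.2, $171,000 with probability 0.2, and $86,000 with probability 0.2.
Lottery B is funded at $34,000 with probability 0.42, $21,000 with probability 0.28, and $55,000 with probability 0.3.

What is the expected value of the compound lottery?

$125,966

EV(A) = 0.4 × 54000 + 0.2 × 78000 + 0.2 × 171000 + 0.2 × 86000 = 21600 + 15600 + 34200 + 17200 = 88600
EV(B) = 0.42 × 34000 + 0.28 × 21000 + 0.3 × 55000 = 14280 + 5880 + 16500 = 36660
Branch C: 195000 (certain)
Overall = 0.5 × 88600 + 0.1 × 36660 + 0.4 × 195000 = 44300 + 3666 + 78000 = 125966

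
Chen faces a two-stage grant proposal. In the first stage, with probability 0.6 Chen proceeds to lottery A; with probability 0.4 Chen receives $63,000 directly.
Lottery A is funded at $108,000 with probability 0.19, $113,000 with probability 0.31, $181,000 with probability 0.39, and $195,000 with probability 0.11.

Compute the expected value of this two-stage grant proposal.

EV(A) = 0.19 × 108000 + 0.31 × 113000 + 0.39 × 181000 + 0.11 × 195000 = 20520 + 35030 + 70590 + 21450 = 147590
Branch B: 63000 (certain)
Overall = 0.6 × 147590 + 0.4 × 63000 = 88554 + 25200 = 113754

$113,754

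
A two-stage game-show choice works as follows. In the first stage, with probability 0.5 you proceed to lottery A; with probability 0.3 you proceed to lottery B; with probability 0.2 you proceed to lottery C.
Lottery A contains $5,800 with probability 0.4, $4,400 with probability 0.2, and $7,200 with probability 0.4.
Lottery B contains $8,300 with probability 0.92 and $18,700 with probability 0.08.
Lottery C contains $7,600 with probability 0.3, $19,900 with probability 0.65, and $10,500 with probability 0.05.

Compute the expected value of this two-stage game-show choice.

$8,927.60

EV(A) = 0.4 × 5800 + 0.2 × 4400 + 0.4 × 7200 = 2320 + 880 + 2880 = 6080
EV(B) = 0.92 × 8300 + 0.08 × 18700 = 7636 + 1496 = 9132
EV(C) = 0.3 × 7600 + 0.65 × 19900 + 0.05 × 10500 = 2280 + 12935 + 525 = 15740
Overall = 0.5 × 6080 + 0.3 × 9132 + 0.2 × 15740 = 3040 + 2739.6 + 3148 = 8927.6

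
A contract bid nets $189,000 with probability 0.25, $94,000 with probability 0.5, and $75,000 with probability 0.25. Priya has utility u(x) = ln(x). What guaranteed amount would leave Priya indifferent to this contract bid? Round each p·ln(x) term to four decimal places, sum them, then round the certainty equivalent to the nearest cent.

$105,788.81

E[u] = 0.25·ln(189000) + 0.5·ln(94000) + 0.25·ln(75000) = 3.0374 + 5.7255 + 2.8063 = 11.5692
CE = e^11.5692 ≈ 105788.81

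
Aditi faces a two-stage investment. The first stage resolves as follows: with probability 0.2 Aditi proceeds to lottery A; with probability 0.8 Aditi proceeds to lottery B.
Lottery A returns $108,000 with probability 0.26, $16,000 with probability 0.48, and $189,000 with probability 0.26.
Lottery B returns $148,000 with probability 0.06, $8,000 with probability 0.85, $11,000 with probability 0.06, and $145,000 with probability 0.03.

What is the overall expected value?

EV(A) = 0.26 × 108000 + 0.48 × 16000 + 0.26 × 189000 = 28080 + 7680 + 49140 = 84900
EV(B) = 0.06 × 148000 + 0.85 × 8000 + 0.06 × 11000 + 0.03 × 145000 = 8880 + 6800 + 660 + 4350 = 20690
Overall = 0.2 × 84900 + 0.8 × 20690 = 16980 + 16552 = 33532

$33,532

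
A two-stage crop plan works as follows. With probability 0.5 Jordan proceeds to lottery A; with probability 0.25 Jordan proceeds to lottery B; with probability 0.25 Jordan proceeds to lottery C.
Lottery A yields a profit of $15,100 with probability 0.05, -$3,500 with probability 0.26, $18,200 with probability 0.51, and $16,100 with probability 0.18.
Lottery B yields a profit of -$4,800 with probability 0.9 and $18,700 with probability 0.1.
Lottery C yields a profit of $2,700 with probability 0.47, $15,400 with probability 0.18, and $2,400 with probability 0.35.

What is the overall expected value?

EV(A) = 0.05 × 15100 + 0.26 × (-3500) + 0.51 × 18200 + 0.18 × 16100 = 755 − 910 + 9282 + 2898 = 12025
EV(B) = 0.9 × (-4800) + 0.1 × 18700 = -4320 + 1870 = -2450
EV(C) = 0.47 × 2700 + 0.18 × 15400 + 0.35 × 2400 = 1269 + 2772 + 840 = 4881
Overall = 0.5 × 12025 + 0.25 × (-2450) + 0.25 × 4881 = 6012.5 − 612.5 + 1220.25 = 6620.25

$6,620.25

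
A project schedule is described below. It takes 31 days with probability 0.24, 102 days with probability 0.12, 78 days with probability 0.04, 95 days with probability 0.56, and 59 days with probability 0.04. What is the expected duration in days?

78.36 days

EV = 0.24 × 31 + 0.12 × 102 + 0.04 × 78 + 0.56 × 95 + 0.04 × 59 = 7.44 + 12.24 + 3.12 + 53.2 + 2.36 = 78.36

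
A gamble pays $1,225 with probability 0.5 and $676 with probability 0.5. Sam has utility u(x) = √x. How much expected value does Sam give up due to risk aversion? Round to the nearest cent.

E[u] = 0.5·√1225 + 0.5·√676 = 0.5·35 + 0.5·26 = 30.5
CE = (30.5)² = 930.25
Risk premium = EV − CE = 950.5 − 930.25 = 20.25

$20.25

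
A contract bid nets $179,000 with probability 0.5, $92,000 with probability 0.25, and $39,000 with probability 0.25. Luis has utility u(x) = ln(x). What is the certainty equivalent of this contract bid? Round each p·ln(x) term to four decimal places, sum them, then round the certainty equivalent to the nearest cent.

$103,548.98

E[u] = 0.5·ln(179000) + 0.25·ln(92000) + 0.25·ln(39000) = 6.0476 + 2.8574 + 2.6428 = 11.5478
CE = e^11.5478 ≈ 103548.98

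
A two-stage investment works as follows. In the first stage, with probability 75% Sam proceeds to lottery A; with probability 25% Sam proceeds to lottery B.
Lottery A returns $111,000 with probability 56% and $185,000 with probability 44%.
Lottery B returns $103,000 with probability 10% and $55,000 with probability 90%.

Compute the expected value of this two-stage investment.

$122,620

EV(A) = 0.56 × 111000 + 0.44 × 185000 = 62160 + 81400 = 143560
EV(B) = 0.1 × 103000 + 0.9 × 55000 = 10300 + 49500 = 59800
Overall = 0.75 × 143560 + 0.25 × 59800 = 107670 + 14950 = 122620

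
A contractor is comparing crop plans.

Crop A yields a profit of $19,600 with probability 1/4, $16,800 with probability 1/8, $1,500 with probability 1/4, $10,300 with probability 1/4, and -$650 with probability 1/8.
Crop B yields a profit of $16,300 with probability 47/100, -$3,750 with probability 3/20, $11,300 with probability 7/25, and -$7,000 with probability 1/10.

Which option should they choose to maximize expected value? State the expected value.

Crop A ($9,868.75)

Crop A = 1/4 × 19600 + 1/8 × 16800 + 1/4 × 1500 + 1/4 × 10300 + 1/8 × (-650) = 4900 + 2100 + 375 + 2575 − 81.25 = 9868.75
Crop B = 47/100 × 16300 + 3/20 × (-3750) + 7/25 × 11300 + 1/10 × (-7000) = 7661 − 562.5 + 3164 − 700 = 9562.5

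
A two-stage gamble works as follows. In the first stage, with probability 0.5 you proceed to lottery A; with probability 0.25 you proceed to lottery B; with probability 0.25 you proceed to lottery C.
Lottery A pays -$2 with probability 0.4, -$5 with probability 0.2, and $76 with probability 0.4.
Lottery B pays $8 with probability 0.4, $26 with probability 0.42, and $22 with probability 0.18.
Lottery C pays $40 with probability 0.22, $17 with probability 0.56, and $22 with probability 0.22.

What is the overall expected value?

EV(A) = 0.4 × (-2) + 0.2 × (-5) + 0.4 × 76 = -0.8 − 1 + 30.4 = 28.6
EV(B) = 0.4 × 8 + 0.42 × 26 + 0.18 × 22 = 3.2 + 10.92 + 3.96 = 18.08
EV(C) = 0.22 × 40 + 0.56 × 17 + 0.22 × 22 = 8.8 + 9.52 + 4.84 = 23.16
Overall = 0.5 × 28.6 + 0.25 × 18.08 + 0.25 × 23.16 = 14.3 + 4.52 + 5.79 = 24.61

$24.61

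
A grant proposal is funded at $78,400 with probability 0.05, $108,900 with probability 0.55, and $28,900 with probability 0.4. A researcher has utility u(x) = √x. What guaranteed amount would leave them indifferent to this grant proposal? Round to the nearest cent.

$69,432.25

E[u] = 0.05·√78400 + 0.55·√108900 + 0.4·√28900 = 0.05·280 + 0.55·330 + 0.4·170 = 263.5
CE = (263.5)² = 69432.25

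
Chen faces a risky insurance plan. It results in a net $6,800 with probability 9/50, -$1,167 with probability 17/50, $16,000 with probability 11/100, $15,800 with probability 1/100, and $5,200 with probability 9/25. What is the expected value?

$4,617.22

EV = 9/50 × 6800 + 17/50 × (-1167) + 11/100 × 16000 + 1/100 × 15800 + 9/25 × 5200 = 1224 − 396.78 + 1760 + 158 + 1872 = 4617.22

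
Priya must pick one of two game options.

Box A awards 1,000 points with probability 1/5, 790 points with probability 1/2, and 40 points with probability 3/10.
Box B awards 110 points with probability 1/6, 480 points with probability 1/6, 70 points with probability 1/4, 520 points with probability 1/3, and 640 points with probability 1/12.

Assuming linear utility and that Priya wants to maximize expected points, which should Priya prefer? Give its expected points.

Box A (607 points)

Box A = 1/5 × 1000 + 1/2 × 790 + 3/10 × 40 = 200 + 395 + 12 = 607
Box B = 1/6 × 110 + 1/6 × 480 + 1/4 × 70 + 1/3 × 520 + 1/12 × 640 = 18.3333 + 80 + 17.5 + 173.3333 + 53.3333 = 342.5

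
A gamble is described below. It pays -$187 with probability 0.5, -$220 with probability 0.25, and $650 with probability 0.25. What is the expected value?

$14

EV = 0.5 × (-187) + 0.25 × (-220) + 0.25 × 650 = -93.5 − 55 + 162.5 = 14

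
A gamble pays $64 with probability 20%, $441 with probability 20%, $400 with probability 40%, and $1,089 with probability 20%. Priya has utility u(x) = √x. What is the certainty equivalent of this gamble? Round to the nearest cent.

$416.16

E[u] = 0.2·√64 + 0.2·√441 + 0.4·√400 + 0.2·√1089 = 0.2·8 + 0.2·21 + 0.4·20 + 0.2·33 = 20.4
CE = (20.4)² = 416.16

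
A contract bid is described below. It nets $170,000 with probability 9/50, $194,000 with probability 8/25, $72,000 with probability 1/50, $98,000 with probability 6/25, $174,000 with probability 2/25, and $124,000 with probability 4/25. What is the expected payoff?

$151,400

EV = 9/50 × 170000 + 8/25 × 194000 + 1/50 × 72000 + 6/25 × 98000 + 2/25 × 174000 + 4/25 × 124000 = 30600 + 62080 + 1440 + 23520 + 13920 + 19840 = 151400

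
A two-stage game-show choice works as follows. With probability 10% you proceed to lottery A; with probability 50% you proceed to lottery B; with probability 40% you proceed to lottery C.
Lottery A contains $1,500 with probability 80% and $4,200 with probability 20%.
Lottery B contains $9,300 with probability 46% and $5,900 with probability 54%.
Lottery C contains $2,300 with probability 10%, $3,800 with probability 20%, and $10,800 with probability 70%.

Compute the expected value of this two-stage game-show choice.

EV(A) = 0.8 × 1500 + 0.2 × 4200 = 1200 + 840 = 2040
EV(B) = 0.46 × 9300 + 0.54 × 5900 = 4278 + 3186 = 7464
EV(C) = 0.1 × 2300 + 0.2 × 3800 + 0.7 × 10800 = 230 + 760 + 7560 = 8550
Overall = 0.1 × 2040 + 0.5 × 7464 + 0.4 × 8550 = 204 + 3732 + 3420 = 7356

$7,356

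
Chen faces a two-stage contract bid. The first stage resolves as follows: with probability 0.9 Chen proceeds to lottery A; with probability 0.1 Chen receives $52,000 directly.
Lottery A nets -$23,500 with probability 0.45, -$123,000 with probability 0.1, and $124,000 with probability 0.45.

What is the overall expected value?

$34,832.50

EV(A) = 0.45 × (-23500) + 0.1 × (-123000) + 0.45 × 124000 = -10575 − 12300 + 55800 = 32925
Branch B: 52000 (certain)
Overall = 0.9 × 32925 + 0.1 × 52000 = 29632.5 + 5200 = 34832.5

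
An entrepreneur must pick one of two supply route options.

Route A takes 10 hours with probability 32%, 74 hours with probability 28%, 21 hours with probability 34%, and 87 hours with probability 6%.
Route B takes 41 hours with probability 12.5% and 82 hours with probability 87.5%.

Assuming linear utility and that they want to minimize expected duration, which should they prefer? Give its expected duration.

Route A (36.28 hours)

Route A = 0.32 × 10 + 0.28 × 74 + 0.34 × 21 + 0.06 × 87 = 3.2 + 20.72 + 7.14 + 5.22 = 36.28
Route B = 0.125 × 41 + 0.875 × 82 = 5.125 + 71.75 = 76.875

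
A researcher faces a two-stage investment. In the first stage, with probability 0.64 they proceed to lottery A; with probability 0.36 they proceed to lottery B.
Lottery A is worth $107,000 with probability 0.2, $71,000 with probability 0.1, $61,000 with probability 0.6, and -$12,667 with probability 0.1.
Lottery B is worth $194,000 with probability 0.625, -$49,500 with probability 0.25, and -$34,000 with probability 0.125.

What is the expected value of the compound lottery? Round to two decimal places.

EV(A) = 0.2 × 107000 + 0.1 × 71000 + 0.6 × 61000 + 0.1 × (-12667) = 21400 + 7100 + 36600 − 1266.7 = 63833.3
EV(B) = 0.625 × 194000 + 0.25 × (-49500) + 0.125 × (-34000) = 121250 − 12375 − 4250 = 104625
Overall = 0.64 × 63833.3 + 0.36 × 104625 = 40853.312 + 37665 = 78518.312

$78,518.31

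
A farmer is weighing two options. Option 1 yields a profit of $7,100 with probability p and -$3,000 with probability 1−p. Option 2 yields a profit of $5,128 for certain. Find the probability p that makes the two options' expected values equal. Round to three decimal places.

p·7100 + (1−p)·(-3000) = 5128
10100p − 3000 = 5128
p = (5128 + 3000) / 10100

p = 0.805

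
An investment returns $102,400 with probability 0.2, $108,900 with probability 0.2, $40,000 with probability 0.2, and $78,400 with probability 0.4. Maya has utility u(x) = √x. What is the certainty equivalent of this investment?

E[u] = 0.2·√102400 + 0.2·√108900 + 0.2·√40000 + 0.4·√78400 = 0.2·320 + 0.2·330 + 0.2·200 + 0.4·280 = 282
CE = (282)² = 79524

$79,524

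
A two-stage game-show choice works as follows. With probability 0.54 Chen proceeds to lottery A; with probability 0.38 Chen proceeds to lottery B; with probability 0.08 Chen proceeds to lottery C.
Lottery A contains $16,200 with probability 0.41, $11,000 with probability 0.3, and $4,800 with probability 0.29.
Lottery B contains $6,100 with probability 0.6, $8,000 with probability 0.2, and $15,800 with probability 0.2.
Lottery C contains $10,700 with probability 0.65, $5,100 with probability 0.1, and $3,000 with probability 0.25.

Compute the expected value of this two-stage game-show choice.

EV(A) = 0.41 × 16200 + 0.3 × 11000 + 0.29 × 4800 = 6642 + 3300 + 1392 = 11334
EV(B) = 0.6 × 6100 + 0.2 × 8000 + 0.2 × 15800 = 3660 + 1600 + 3160 = 8420
EV(C) = 0.65 × 10700 + 0.1 × 5100 + 0.25 × 3000 = 6955 + 510 + 750 = 8215
Overall = 0.54 × 11334 + 0.38 × 8420 + 0.08 × 8215 = 6120.36 + 3199.6 + 657.2 = 9977.16

$9,977.16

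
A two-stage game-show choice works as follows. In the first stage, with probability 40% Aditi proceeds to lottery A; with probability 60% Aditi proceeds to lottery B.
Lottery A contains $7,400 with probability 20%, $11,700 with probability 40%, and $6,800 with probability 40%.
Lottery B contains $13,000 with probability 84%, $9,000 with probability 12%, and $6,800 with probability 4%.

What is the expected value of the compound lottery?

$10,915.20

EV(A) = 0.2 × 7400 + 0.4 × 11700 + 0.4 × 6800 = 1480 + 4680 + 2720 = 8880
EV(B) = 0.84 × 13000 + 0.12 × 9000 + 0.04 × 6800 = 10920 + 1080 + 272 = 12272
Overall = 0.4 × 8880 + 0.6 × 12272 = 3552 + 7363.2 = 10915.2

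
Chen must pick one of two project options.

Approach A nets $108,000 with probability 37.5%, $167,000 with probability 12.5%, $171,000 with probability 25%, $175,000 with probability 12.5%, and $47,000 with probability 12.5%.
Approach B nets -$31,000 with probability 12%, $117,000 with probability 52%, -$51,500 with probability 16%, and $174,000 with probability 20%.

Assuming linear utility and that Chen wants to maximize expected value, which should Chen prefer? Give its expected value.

Approach A ($131,875)

Approach A = 0.375 × 108000 + 0.125 × 167000 + 0.25 × 171000 + 0.125 × 175000 + 0.125 × 47000 = 40500 + 20875 + 42750 + 21875 + 5875 = 131875
Approach B = 0.12 × (-31000) + 0.52 × 117000 + 0.16 × (-51500) + 0.2 × 174000 = -3720 + 60840 − 8240 + 34800 = 83680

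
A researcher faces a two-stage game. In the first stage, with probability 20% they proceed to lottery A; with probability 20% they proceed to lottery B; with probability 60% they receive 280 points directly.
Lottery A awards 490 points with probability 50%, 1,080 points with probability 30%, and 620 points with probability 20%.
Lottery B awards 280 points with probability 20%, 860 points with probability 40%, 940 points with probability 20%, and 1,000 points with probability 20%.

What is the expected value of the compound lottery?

464.2 points

EV(A) = 0.5 × 490 + 0.3 × 1080 + 0.2 × 620 = 245 + 324 + 124 = 693
EV(B) = 0.2 × 280 + 0.4 × 860 + 0.2 × 940 + 0.2 × 1000 = 56 + 344 + 188 + 200 = 788
Branch C: 280 (certain)
Overall = 0.2 × 693 + 0.2 × 788 + 0.6 × 280 = 138.6 + 157.6 + 168 = 464.2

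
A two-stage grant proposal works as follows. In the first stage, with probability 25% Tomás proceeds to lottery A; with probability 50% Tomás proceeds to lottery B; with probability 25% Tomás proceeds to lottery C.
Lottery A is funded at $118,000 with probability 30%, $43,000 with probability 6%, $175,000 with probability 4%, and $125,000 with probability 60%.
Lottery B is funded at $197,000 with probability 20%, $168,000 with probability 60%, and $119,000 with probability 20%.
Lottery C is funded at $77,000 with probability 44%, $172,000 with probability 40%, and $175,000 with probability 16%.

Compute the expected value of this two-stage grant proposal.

EV(A) = 0.3 × 118000 + 0.06 × 43000 + 0.04 × 175000 + 0.6 × 125000 = 35400 + 2580 + 7000 + 75000 = 119980
EV(B) = 0.2 × 197000 + 0.6 × 168000 + 0.2 × 119000 = 39400 + 100800 + 23800 = 164000
EV(C) = 0.44 × 77000 + 0.4 × 172000 + 0.16 × 175000 = 33880 + 68800 + 28000 = 130680
Overall = 0.25 × 119980 + 0.5 × 164000 + 0.25 × 130680 = 29995 + 82000 + 32670 = 144665

$144,665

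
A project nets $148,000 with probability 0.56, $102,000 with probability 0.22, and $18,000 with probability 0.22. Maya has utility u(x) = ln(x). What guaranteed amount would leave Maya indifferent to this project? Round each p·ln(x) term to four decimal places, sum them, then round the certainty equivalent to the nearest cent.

E[u] = 0.56·ln(148000) + 0.22·ln(102000) + 0.22·ln(18000) = 6.6668 + 2.5372 + 2.1556 = 11.3596
CE = e^11.3596 ≈ 85785.05

$85,785.05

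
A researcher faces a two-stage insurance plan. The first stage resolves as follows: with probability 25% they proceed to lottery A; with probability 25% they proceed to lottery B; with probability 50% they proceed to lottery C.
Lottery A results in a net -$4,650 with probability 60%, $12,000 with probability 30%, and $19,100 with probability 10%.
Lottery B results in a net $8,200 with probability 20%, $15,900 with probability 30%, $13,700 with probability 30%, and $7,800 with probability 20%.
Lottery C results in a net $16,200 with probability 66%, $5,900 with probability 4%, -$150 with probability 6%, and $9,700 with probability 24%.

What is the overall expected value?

EV(A) = 0.6 × (-4650) + 0.3 × 12000 + 0.1 × 19100 = -2790 + 3600 + 1910 = 2720
EV(B) = 0.2 × 8200 + 0.3 × 15900 + 0.3 × 13700 + 0.2 × 7800 = 1640 + 4770 + 4110 + 1560 = 12080
EV(C) = 0.66 × 16200 + 0.04 × 5900 + 0.06 × (-150) + 0.24 × 9700 = 10692 + 236 − 9 + 2328 = 13247
Overall = 0.25 × 2720 + 0.25 × 12080 + 0.5 × 13247 = 680 + 3020 + 6623.5 = 10323.5

$10,323.50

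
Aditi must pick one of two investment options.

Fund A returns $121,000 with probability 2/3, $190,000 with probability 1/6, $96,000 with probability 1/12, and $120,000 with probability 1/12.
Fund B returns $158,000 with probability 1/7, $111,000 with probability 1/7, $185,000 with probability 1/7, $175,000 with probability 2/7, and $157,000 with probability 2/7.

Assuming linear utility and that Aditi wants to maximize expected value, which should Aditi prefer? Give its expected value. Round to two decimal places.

Fund A = 2/3 × 121000 + 1/6 × 190000 + 1/12 × 96000 + 1/12 × 120000 = 80666.6667 + 31666.6667 + 8000 + 10000 = 130333.3333
Fund B = 1/7 × 158000 + 1/7 × 111000 + 1/7 × 185000 + 2/7 × 175000 + 2/7 × 157000 = 22571.4286 + 15857.1429 + 26428.5714 + 50000 + 44857.1429 = 159714.2857

Fund B ($159,714.29)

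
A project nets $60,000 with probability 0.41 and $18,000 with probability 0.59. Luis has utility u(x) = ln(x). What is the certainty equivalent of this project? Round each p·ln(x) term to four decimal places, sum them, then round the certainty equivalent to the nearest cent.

$29,489.81

E[u] = 0.41·ln(60000) + 0.59·ln(18000) = 4.5109 + 5.7809 = 10.2918
CE = e^10.2918 ≈ 29489.81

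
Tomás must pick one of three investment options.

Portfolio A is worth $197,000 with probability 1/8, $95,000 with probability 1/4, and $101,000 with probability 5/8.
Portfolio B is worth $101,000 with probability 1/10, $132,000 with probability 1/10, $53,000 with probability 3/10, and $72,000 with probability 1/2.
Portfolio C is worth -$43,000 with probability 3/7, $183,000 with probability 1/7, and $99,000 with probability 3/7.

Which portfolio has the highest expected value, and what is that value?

Portfolio A ($111,500)

Portfolio A = 1/8 × 197000 + 1/4 × 95000 + 5/8 × 101000 = 24625 + 23750 + 63125 = 111500
Portfolio B = 1/10 × 101000 + 1/10 × 132000 + 3/10 × 53000 + 1/2 × 72000 = 10100 + 13200 + 15900 + 36000 = 75200
Portfolio C = 3/7 × (-43000) + 1/7 × 183000 + 3/7 × 99000 = -18428.5714 + 26142.8571 + 42428.5714 = 50142.8571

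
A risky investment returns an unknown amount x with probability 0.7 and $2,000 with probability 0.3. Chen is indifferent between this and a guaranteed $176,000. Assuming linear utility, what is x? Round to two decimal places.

x = $250,571.43

0.7·x + 0.3·2000 = 176000
0.7·x = 176000 − 600 = 175400
x = 175400 / 0.7 = 250571.4286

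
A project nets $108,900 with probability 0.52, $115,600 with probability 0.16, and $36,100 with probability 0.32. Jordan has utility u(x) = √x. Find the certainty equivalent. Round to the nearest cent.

E[u] = 0.52·√108900 + 0.16·√115600 + 0.32·√36100 = 0.52·330 + 0.16·340 + 0.32·190 = 286.8
CE = (286.8)² = 82254.24

$82,254.24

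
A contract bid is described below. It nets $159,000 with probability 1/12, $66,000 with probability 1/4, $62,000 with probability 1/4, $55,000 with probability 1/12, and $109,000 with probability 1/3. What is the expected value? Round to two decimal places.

$86,166.67

EV = 1/12 × 159000 + 1/4 × 66000 + 1/4 × 62000 + 1/12 × 55000 + 1/3 × 109000 = 13250 + 16500 + 15500 + 4583.3333 + 36333.3333 = 86166.6667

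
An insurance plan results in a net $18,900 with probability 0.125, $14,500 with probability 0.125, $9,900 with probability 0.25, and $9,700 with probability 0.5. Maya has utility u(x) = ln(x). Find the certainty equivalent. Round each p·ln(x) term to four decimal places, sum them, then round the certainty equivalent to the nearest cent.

E[u] = 0.125·ln(18900) + 0.125·ln(14500) + 0.25·ln(9900) + 0.5·ln(9700) = 1.2309 + 1.1977 + 2.3001 + 4.5899 = 9.3186
CE = e^9.3186 ≈ 11143.37

$11,143.37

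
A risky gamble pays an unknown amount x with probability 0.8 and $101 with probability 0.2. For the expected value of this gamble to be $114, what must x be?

x = $117.25

0.8·x + 0.2·101 = 114
0.8·x = 114 − 20.2 = 93.8
x = 93.8 / 0.8 = 117.25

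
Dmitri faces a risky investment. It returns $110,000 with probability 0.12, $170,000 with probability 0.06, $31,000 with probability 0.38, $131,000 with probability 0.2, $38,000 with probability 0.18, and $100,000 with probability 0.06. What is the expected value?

$74,220

EV = 0.12 × 110000 + 0.06 × 170000 + 0.38 × 31000 + 0.2 × 131000 + 0.18 × 38000 + 0.06 × 100000 = 13200 + 10200 + 11780 + 26200 + 6840 + 6000 = 74220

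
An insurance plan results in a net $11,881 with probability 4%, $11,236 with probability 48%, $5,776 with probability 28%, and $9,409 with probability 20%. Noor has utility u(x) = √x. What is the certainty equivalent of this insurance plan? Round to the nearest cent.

E[u] = 0.04·√11881 + 0.48·√11236 + 0.28·√5776 + 0.2·√9409 = 0.04·109 + 0.48·106 + 0.28·76 + 0.2·97 = 95.92
CE = (95.92)² = 9200.6464

$9,200.65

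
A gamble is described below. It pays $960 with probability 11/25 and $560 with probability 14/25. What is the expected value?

$736

EV = 11/25 × 960 + 14/25 × 560 = 422.4 + 313.6 = 736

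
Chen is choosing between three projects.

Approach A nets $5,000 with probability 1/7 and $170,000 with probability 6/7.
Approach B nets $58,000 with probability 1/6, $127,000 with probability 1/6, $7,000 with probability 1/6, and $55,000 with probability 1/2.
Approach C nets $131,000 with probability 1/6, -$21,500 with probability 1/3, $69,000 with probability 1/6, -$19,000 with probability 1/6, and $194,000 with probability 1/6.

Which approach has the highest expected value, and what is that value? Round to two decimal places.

Approach A ($146,428.57)

Approach A = 1/7 × 5000 + 6/7 × 170000 = 714.2857 + 145714.2857 = 146428.5714
Approach B = 1/6 × 58000 + 1/6 × 127000 + 1/6 × 7000 + 1/2 × 55000 = 9666.6667 + 21166.6667 + 1166.6667 + 27500 = 59500
Approach C = 1/6 × 131000 + 1/3 × (-21500) + 1/6 × 69000 + 1/6 × (-19000) + 1/6 × 194000 = 21833.3333 − 7166.6667 + 11500 − 3166.6667 + 32333.3333 = 55333.3333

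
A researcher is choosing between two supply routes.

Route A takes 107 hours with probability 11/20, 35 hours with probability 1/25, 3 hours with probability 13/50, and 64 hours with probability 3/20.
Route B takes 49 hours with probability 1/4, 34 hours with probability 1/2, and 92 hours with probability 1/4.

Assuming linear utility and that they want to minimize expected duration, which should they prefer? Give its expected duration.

Route B (52.25 hours)

Route A = 11/20 × 107 + 1/25 × 35 + 13/50 × 3 + 3/20 × 64 = 58.85 + 1.4 + 0.78 + 9.6 = 70.63
Route B = 1/4 × 49 + 1/2 × 34 + 1/4 × 92 = 12.25 + 17 + 23 = 52.25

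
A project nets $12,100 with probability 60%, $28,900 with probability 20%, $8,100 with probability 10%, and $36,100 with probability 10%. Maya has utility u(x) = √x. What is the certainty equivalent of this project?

$16,384

E[u] = 0.6·√12100 + 0.2·√28900 + 0.1·√8100 + 0.1·√36100 = 0.6·110 + 0.2·170 + 0.1·90 + 0.1·190 = 128
CE = (128)² = 16384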